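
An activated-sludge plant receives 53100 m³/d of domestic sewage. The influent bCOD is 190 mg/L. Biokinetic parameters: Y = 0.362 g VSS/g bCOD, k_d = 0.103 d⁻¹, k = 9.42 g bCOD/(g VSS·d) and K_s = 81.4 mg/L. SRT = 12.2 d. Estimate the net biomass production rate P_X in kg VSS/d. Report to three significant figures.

Effluent substrate depends only on kinetics and SRT: S = K_s(1 + k_d θ_c) / [θ_c(Yk − k_d) − 1] = 81.4 × (1 + 0.103 × 12.2) / [12.2 × (0.362 × 9.42 − 0.103) − 1] = 183.7 / 39.35 = 4.669 mg/L.
Correct the yield for decay: Y_obs = Y/(1 + k_d θ_c) = 0.362 / (1 + 0.103 × 12.2) = 0.362 / 2.257 = 0.1604.
ΔS = 190 − 4.67 = 185.3 mg/L, so the substrate removal rate is 53100 × 185.3/1000 = 9841 kg bCOD/d.
Biomass produced: P_X = Y_obs·Q·ΔS = 0.1604 × 9841 ≈ 1579 kg VSS/d.

P_X ≈ 1580 kg VSS/d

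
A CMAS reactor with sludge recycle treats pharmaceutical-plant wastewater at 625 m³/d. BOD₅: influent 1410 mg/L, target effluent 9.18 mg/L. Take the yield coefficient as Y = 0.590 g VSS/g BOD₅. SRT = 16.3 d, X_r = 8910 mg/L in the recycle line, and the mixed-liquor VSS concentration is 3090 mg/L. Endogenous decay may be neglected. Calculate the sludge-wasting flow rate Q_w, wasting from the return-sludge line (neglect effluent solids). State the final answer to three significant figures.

With k_d = 0 the design equation reduces to V = Y Q (S₀−S) θ_c / X = 0.590 × 625 × (1410 − 9.18) × 16.3 / 3090 = 2725 m³.
Q_w = (V·X)/(θ_c X_r) = 2725 × 3090 / (16.3 × 8910) = 57.97 m³/d.

Q_w ≈ 58.0 m³/d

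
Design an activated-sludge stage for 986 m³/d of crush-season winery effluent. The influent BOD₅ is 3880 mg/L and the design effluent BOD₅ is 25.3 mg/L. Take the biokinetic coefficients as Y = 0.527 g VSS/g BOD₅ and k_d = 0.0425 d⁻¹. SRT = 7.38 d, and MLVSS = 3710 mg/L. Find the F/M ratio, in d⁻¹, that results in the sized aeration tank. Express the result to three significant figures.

Rearranging the biomass balance for a CMAS with decay, V = Y·Q·ΔS·θ_c / [X·(1+k_d θ_c)] = 0.527 × 986 × (3880 − 25.3) × 7.38 / [3710 × (1 + 0.0425 × 7.38)] = 1.48×10^7 / 4874 = 3033 m³.
F/M = applied load / biomass = Q·S₀/(V·X) = 986 × 3880 / (3033 × 3710) = 0.3400 d⁻¹.

F/M ≈ 0.340 d⁻¹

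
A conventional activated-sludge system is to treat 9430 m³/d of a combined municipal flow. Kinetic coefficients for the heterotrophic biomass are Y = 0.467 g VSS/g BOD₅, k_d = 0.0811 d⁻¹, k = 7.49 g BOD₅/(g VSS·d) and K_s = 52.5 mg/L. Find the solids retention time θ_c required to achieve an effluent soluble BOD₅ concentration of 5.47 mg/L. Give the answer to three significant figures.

At the target effluent, Y k S/(K_s+S) = 0.467×7.49×5.47/57.97 = 0.3301 d⁻¹.
1/θ_c = 0.3301 − 0.0811 = 0.2490 d⁻¹, so θ_c = 4.017 d.

θ_c ≈ 4.02 d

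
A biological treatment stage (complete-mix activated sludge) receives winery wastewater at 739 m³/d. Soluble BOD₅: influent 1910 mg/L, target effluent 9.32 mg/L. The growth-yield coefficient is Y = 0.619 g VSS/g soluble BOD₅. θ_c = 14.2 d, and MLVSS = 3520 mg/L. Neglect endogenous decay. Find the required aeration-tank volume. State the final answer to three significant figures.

V ≈ 3510 m³

With k_d = 0 the design equation reduces to V = Y Q (S₀−S) θ_c / X = 0.619 × 739 × (1910 − 9.32) × 14.2 / 3520 = 3507 m³.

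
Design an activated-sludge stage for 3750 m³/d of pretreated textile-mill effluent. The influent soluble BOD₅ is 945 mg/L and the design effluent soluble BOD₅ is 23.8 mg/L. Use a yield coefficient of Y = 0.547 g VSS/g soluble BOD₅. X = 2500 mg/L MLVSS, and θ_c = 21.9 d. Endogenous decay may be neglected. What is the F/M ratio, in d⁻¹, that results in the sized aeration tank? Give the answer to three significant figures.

F/M ≈ 0.0856 d⁻¹

Biomass mass balance (decay neglected): V·X = Y·Q·(S₀ − S)·θ_c, so V = 0.547 × 3750 × (945 − 23.8) × 21.9 / 2500 = 16553 m³.
F/M = applied load / biomass = Q·S₀/(V·X) = 3750 × 945 / (16553 × 2500) = 0.08563 d⁻¹.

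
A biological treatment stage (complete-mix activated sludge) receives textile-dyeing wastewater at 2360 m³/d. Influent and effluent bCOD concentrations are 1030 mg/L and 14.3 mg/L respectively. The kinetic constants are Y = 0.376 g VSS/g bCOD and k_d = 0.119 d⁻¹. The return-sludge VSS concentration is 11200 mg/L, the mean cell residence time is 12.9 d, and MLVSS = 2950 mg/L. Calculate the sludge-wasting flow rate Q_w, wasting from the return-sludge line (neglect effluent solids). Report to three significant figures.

Q_w ≈ 31.7 m³/d

Steady-state biomass mass balance: V·X·(1 + k_d·θ_c) = Y·Q·(S₀ − S)·θ_c, so V = 0.376 × 2360 × (1030 − 14.3) × 12.9 / [2950 × (1 + 0.119 × 12.9)] = 1.16×10^7 / 7479 = 1555 m³.
Q_w = (V·X)/(θ_c X_r) = 1555 × 2950 / (12.9 × 11200) = 31.74 m³/d.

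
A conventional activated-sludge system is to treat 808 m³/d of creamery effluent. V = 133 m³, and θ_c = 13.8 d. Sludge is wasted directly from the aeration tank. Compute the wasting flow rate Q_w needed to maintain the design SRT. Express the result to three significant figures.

Q_w ≈ 9.64 m³/d

With mixed-liquor wasting, θ_c = V/Q_w, so Q_w = V/θ_c = 133.0/13.8 = 9.638 m³/d.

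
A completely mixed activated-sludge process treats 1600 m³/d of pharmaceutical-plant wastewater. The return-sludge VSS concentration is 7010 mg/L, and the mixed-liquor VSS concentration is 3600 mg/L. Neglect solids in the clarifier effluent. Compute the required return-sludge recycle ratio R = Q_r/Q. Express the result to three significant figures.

R ≈ 1.06

Mass balance around the secondary clarifier (neglecting effluent solids): R = X / (X_r − X) = 3600 / (7010 − 3600) = 1.056.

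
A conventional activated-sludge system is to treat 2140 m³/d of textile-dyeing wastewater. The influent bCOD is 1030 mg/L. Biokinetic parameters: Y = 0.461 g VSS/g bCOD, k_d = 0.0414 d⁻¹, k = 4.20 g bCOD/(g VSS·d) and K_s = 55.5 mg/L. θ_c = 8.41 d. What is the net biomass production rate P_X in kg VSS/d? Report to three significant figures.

Effluent substrate depends only on kinetics and SRT: S = K_s(1 + k_d θ_c) / [θ_c(Yk − k_d) − 1] = 55.5 × (1 + 0.0414 × 8.41) / [8.41 × (0.461 × 4.20 − 0.0414) − 1] = 74.82 / 14.94 = 5.010 mg/L.
The observed yield is Y_obs = Y/(1 + k_d·θ_c) = 0.461 / (1 + 0.0414 × 8.41) = 0.461 / 1.348 = 0.3419 g VSS per g bCOD removed.
ΔS = 1030 − 5.01 = 1025 mg/L, so the substrate removal rate is 2140 × 1025/1000 = 2193 kg bCOD/d.
Net biomass production P_X = Y_obs × Q·(S₀ − S) = 0.3419 × 2193 = 750.0 kg VSS/d.

P_X ≈ 750 kg VSS/d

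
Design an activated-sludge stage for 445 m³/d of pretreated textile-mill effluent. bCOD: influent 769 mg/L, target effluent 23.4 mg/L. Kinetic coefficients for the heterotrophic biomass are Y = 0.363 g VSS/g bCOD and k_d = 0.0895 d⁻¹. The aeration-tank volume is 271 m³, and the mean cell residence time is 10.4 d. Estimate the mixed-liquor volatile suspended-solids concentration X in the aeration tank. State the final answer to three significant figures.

Solving the biomass balance for X: X = Y Q (S₀−S) θ_c / [V (1+k_d θ_c)] = 0.363 × 445 × (769 − 23.4) × 10.4 / [271 × (1 + 0.0895 × 10.4)] = 2394 mg/L.

X ≈ 2390 mg/L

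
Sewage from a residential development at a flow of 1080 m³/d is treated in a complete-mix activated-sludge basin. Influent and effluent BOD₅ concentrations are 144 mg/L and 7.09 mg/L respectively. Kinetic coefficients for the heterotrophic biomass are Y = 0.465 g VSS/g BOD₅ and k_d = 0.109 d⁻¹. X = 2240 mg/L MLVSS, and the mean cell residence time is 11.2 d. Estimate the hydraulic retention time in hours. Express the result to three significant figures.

Steady-state biomass mass balance: V·X·(1 + k_d·θ_c) = Y·Q·(S₀ − S)·θ_c, so V = 0.465 × 1080 × (144 − 7.09) × 11.2 / [2240 × (1 + 0.109 × 11.2)] = 7.7×10^5 / 4975 = 154.8 m³.
Hydraulic retention time τ = V/Q = 154.8 / 1080 = 0.1433 d = 3.440 h.

τ ≈ 3.44 h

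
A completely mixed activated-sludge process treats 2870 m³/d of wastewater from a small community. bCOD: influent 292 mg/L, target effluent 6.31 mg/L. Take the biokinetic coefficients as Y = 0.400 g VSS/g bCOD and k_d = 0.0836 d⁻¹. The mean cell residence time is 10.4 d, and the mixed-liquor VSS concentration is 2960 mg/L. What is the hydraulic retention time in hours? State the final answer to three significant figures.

From the SRT design equation V = Y Q (S₀−S) θ_c / [X (1 + k_d θ_c)] = 0.400 × 2870 × (292 − 6.31) × 10.4 / [2960 × (1 + 0.0836 × 10.4)] = 3.41×10^6 / 5534 = 616.4 m³.
τ = V/Q = 616.4/2870 = 0.2148 d, or 5.155 h.

τ ≈ 5.15 h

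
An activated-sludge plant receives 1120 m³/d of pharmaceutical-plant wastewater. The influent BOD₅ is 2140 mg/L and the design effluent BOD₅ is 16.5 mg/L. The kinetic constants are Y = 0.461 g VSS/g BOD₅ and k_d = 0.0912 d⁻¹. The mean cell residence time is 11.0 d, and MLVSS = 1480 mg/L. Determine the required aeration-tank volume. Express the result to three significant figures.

V ≈ 4070 m³

Rearranging the biomass balance for a CMAS with decay, V = Y·Q·ΔS·θ_c / [X·(1+k_d θ_c)] = 0.461 × 1120 × (2140 − 16.5) × 11.0 / [1480 × (1 + 0.0912 × 11.0)] = 1.21×10^7 / 2965 = 4068 m³.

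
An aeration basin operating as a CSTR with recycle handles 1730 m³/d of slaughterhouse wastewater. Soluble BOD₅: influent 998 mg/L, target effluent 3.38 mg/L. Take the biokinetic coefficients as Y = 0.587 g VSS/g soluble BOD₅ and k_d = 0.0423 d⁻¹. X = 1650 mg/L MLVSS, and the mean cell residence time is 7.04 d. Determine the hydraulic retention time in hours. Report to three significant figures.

From the SRT design equation V = Y Q (S₀−S) θ_c / [X (1 + k_d θ_c)] = 0.587 × 1730 × (998 − 3.38) × 7.04 / [1650 × (1 + 0.0423 × 7.04)] = 7.11×10^6 / 2141 = 3321 m³.
HRT = V/Q = 3321 m³ / 1730 m³·d⁻¹ = 1.919 d × 24 = 46.07 h.

τ ≈ 46.1 h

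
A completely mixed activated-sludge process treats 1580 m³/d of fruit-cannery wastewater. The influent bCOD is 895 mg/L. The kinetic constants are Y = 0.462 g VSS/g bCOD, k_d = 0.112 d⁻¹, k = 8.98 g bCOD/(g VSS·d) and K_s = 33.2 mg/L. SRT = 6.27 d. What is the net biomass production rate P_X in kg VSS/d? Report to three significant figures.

From the Monod/SRT balance for a CMAS, S = K_s·(1+k_d θ_c)/[θ_c·(Y k − k_d) − 1] = 33.2 × (1 + 0.112 × 6.27) / [6.27 × (0.462 × 8.98 − 0.112) − 1] = 56.51 / 24.31 = 2.325 mg/L.
Observed yield with endogenous decay: Y_obs = Y / (1 + k_d·θ_c) = 0.462 / (1 + 0.112 × 6.27) = 0.462 / 1.702 = 0.2714 g VSS/g bCOD.
Substrate removed = Q·(S₀ − S) = 1580 m³/d × (895 − 2.32) g/m³ = 1.41×10^6 g/d = 1410 kg/d.
So the net sludge growth is P_X = 0.2714 × 1410 = 382.8 kg VSS/d.

P_X ≈ 383 kg VSS/d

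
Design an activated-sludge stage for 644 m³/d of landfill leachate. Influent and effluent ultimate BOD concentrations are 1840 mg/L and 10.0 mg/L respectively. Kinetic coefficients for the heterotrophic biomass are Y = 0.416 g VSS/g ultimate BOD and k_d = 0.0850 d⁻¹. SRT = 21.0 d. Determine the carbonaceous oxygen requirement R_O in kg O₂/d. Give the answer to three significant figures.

The observed yield is Y_obs = Y/(1 + k_d·θ_c) = 0.416 / (1 + 0.0850 × 21.0) = 0.416 / 2.785 = 0.1494 g VSS per g ultimate BOD removed.
Mass of ultimate BOD removed per day: Q(S₀ − S) = 644 × 1830 g/m³ = 1179 kg/d.
Biomass synthesised: P_X = Y_obs × 1179 = 176.0 kg VSS/d.
R_O = Q·ΔS − 1.42 P_X = 1179 − 250.0 = 928.5 kg O₂/d.

R_O ≈ 929 kg O₂/d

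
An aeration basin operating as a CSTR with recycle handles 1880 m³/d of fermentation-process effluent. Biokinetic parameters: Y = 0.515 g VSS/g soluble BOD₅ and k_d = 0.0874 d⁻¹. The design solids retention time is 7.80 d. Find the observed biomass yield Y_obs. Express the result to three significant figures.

Y_obs ≈ 0.306 g VSS/g soluble BOD₅

Y_obs = Y / (1 + k_d θ_c) = 0.515 / (1 + 0.0874 × 7.80) = 0.515 / 1.682 = 0.3062.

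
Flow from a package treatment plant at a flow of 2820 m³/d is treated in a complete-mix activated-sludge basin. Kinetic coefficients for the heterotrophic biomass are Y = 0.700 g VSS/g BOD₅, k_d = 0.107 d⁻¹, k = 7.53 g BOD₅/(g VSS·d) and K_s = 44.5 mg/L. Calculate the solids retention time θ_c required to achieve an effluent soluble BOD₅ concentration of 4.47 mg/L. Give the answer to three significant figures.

At the target effluent, Y k S/(K_s+S) = 0.700×7.53×4.47/48.97 = 0.4811 d⁻¹.
Then 1/θ_c = μ − k_d = 0.4811 − 0.107 = 0.3741 d⁻¹, giving θ_c = 2.673 d.

θ_c ≈ 2.67 d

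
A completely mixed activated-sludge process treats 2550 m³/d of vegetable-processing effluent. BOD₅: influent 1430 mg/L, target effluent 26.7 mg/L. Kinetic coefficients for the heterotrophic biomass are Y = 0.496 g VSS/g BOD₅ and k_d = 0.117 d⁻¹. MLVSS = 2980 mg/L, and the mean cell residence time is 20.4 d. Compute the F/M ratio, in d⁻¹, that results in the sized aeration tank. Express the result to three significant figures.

Steady-state biomass mass balance: V·X·(1 + k_d·θ_c) = Y·Q·(S₀ − S)·θ_c, so V = 0.496 × 2550 × (1430 − 26.7) × 20.4 / [2980 × (1 + 0.117 × 20.4)] = 3.62×10^7 / 10093 = 3588 m³.
F/M = Q·S₀ / (V·X) = 2550 × 1430 / (3588 × 2980) = 0.3411 g BOD₅·(g VSS·d)⁻¹.

F/M ≈ 0.341 d⁻¹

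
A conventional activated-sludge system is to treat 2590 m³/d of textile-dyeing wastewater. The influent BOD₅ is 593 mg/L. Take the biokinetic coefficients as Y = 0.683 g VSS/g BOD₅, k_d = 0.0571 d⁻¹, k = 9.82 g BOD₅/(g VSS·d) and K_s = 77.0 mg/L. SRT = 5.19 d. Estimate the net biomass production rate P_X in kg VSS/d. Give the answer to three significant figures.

From the Monod/SRT balance for a CMAS, S = K_s·(1+k_d θ_c)/[θ_c·(Y k − k_d) − 1] = 77.0 × (1 + 0.0571 × 5.19) / [5.19 × (0.683 × 9.82 − 0.0571) − 1] = 99.82 / 33.51 = 2.978 mg/L.
Correct the yield for decay: Y_obs = Y/(1 + k_d θ_c) = 0.683 / (1 + 0.0571 × 5.19) = 0.683 / 1.296 = 0.5269.
Mass of BOD₅ removed per day: Q(S₀ − S) = 2590 × 590.0 g/m³ = 1528 kg/d.
Net biomass production P_X = Y_obs × Q·(S₀ − S) = 0.5269 × 1528 = 805.1 kg VSS/d.

P_X ≈ 805 kg VSS/d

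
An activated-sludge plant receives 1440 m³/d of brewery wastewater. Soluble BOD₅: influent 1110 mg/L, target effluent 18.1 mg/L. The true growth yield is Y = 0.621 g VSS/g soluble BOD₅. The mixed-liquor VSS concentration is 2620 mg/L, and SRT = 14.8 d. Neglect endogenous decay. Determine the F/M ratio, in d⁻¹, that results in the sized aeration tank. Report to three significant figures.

With k_d = 0 the design equation reduces to V = Y Q (S₀−S) θ_c / X = 0.621 × 1440 × (1110 − 18.1) × 14.8 / 2620 = 5516 m³.
F/M = Q·S₀ / (V·X) = 1440 × 1110 / (5516 × 2620) = 0.1106 g soluble BOD₅·(g VSS·d)⁻¹.

F/M ≈ 0.111 d⁻¹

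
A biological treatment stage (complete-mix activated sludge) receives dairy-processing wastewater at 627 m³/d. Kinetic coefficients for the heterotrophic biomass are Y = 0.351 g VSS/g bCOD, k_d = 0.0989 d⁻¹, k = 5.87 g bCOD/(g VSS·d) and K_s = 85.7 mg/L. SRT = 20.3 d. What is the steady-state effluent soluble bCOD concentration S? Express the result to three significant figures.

Effluent substrate depends only on kinetics and SRT: S = K_s(1 + k_d θ_c) / [θ_c(Yk − k_d) − 1] = 85.7 × (1 + 0.0989 × 20.3) / [20.3 × (0.351 × 5.87 − 0.0989) − 1] = 257.8 / 38.82 = 6.640 mg/L.

S ≈ 6.64 mg/L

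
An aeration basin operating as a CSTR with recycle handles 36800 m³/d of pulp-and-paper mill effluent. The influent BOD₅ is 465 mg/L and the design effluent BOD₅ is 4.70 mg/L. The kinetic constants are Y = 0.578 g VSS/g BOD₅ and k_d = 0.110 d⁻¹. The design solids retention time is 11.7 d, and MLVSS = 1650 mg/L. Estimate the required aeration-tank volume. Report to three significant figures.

From the SRT design equation V = Y Q (S₀−S) θ_c / [X (1 + k_d θ_c)] = 0.578 × 36800 × (465 − 4.70) × 11.7 / [1650 × (1 + 0.110 × 11.7)] = 1.15×10^8 / 3774 = 30357 m³.

V ≈ 30400 m³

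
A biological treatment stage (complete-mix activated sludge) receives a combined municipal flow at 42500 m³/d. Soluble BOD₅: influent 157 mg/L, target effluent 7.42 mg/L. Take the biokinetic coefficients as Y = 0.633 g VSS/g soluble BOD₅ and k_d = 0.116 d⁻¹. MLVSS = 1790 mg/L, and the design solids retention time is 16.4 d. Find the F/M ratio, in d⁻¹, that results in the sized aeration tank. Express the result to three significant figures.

F/M ≈ 0.293 d⁻¹

From the SRT design equation V = Y Q (S₀−S) θ_c / [X (1 + k_d θ_c)] = 0.633 × 42500 × (157 − 7.42) × 16.4 / [1790 × (1 + 0.116 × 16.4)] = 6.6×10^7 / 5195 = 12703 m³.
Food-to-microorganism ratio F/M = Q S₀ / (V X) = 42500 × 157 / (12703 × 1790) = 0.2935 d⁻¹.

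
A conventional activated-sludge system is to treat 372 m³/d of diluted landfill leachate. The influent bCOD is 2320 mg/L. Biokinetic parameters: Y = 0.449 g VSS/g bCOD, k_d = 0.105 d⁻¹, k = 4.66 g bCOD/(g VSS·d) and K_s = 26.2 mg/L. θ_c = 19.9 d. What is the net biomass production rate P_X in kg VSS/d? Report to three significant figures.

P_X ≈ 125 kg VSS/d

Effluent substrate depends only on kinetics and SRT: S = K_s(1 + k_d θ_c) / [θ_c(Yk − k_d) − 1] = 26.2 × (1 + 0.105 × 19.9) / [19.9 × (0.449 × 4.66 − 0.105) − 1] = 80.94 / 38.55 = 2.100 mg/L.
Y_obs = Y / (1 + k_d θ_c) = 0.449 / (1 + 0.105 × 19.9) = 0.449 / 3.089 = 0.1453.
Substrate removed = Q·(S₀ − S) = 372 m³/d × (2320 − 2.10) g/m³ = 8.62×10^5 g/d = 862.3 kg/d.
P_X = Y_obs · Q(S₀ − S) = 0.1453 × 862.3 = 125.3 kg VSS/d.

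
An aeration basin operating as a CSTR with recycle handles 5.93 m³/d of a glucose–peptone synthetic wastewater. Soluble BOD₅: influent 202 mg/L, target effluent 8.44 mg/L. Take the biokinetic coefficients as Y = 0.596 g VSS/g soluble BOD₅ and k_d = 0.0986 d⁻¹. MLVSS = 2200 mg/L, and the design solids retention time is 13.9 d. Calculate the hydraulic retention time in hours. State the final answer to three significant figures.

τ ≈ 7.38 h

Steady-state biomass mass balance: V·X·(1 + k_d·θ_c) = Y·Q·(S₀ − S)·θ_c, so V = 0.596 × 5.93 × (202 − 8.44) × 13.9 / [2200 × (1 + 0.0986 × 13.9)] = 9.51×10^3 / 5215 = 1.823 m³.
HRT = V/Q = 1.823 m³ / 5.93 m³·d⁻¹ = 0.3075 d × 24 = 7.379 h.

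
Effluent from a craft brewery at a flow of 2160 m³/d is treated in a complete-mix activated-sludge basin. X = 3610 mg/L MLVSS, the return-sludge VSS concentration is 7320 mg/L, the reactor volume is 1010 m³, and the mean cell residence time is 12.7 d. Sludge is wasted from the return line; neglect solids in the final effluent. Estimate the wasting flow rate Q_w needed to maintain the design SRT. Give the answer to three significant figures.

Q_w = (V·X)/(θ_c X_r) = 1010 × 3610 / (12.7 × 7320) = 39.22 m³/d.

Q_w ≈ 39.2 m³/d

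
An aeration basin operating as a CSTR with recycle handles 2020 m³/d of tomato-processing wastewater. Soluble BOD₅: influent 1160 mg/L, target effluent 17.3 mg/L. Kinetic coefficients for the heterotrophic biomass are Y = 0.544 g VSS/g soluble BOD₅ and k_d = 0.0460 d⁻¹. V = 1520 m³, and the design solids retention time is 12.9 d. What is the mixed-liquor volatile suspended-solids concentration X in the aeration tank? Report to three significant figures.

From V·X·(1 + k_d·θ_c) = Y·Q·(S₀ − S)·θ_c: X = 0.544 × 2020 × (1160 − 17.3) × 12.9 / [1520 × (1 + 0.0460 × 12.9)] = 6688 mg/L.

X ≈ 6690 mg/L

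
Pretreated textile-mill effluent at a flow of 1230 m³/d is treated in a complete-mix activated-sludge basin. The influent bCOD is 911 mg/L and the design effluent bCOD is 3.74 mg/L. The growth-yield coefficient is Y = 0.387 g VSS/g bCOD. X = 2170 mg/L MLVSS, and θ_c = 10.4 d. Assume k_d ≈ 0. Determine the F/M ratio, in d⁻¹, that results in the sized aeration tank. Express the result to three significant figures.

F/M ≈ 0.249 d⁻¹

V·X = Y·Q·ΔS·θ_c gives V = 0.387 × 1230 × (911 − 3.74) × 10.4 / 2170 = 2070 m³.
F/M = Q·S₀ / (V·X) = 1230 × 911 / (2070 × 2170) = 0.2495 g bCOD·(g VSS·d)⁻¹.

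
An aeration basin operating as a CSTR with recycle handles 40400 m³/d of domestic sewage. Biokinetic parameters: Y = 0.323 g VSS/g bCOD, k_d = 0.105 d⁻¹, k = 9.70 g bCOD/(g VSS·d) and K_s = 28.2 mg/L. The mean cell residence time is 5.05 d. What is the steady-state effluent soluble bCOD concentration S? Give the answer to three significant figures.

S ≈ 3.02 mg/L

From the Monod/SRT balance for a CMAS, S = K_s·(1+k_d θ_c)/[θ_c·(Y k − k_d) − 1] = 28.2 × (1 + 0.105 × 5.05) / [5.05 × (0.323 × 9.70 − 0.105) − 1] = 43.15 / 14.29 = 3.019 mg/L.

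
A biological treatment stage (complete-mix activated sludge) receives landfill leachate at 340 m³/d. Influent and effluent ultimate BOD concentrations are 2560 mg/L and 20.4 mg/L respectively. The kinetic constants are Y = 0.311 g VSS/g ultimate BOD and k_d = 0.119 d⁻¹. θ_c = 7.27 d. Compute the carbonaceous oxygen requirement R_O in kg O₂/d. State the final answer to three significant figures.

R_O ≈ 659 kg O₂/d

The observed yield is Y_obs = Y/(1 + k_d·θ_c) = 0.311 / (1 + 0.119 × 7.27) = 0.311 / 1.865 = 0.1667 g VSS per g ultimate BOD removed.
ΔS = 2560 − 20.4 = 2540 mg/L, so the substrate removal rate is 340 × 2540/1000 = 863.5 kg ultimate BOD/d.
Net sludge production P_X = 0.1667 × 863.5 = 144.0 kg VSS/d.
Carbonaceous O₂ demand = substrate oxidised − cell-mass equivalent = 863.5 − 1.42 × 144.0 = 659.0 kg O₂/d.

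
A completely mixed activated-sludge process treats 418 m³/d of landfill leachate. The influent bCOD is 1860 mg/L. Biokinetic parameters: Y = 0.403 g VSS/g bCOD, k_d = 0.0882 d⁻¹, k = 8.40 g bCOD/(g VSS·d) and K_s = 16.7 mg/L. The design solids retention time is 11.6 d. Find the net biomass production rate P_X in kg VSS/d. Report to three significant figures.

P_X ≈ 155 kg VSS/d

For a completely mixed reactor with recycle the Lawrence–McCarty relation gives S = K_s·(1 + k_d·θ_c) / [θ_c·(Y·k − k_d) − 1] = 16.7 × (1 + 0.0882 × 11.6) / [11.6 × (0.403 × 8.40 − 0.0882) − 1] = 33.79 / 37.25 = 0.9071 mg/L.
Correct the yield for decay: Y_obs = Y/(1 + k_d θ_c) = 0.403 / (1 + 0.0882 × 11.6) = 0.403 / 2.023 = 0.1992.
Substrate removed = Q·(S₀ − S) = 418 m³/d × (1860 − 0.907) g/m³ = 7.77×10^5 g/d = 777.1 kg/d.
P_X = Y_obs · Q(S₀ − S) = 0.1992 × 777.1 = 154.8 kg VSS/d.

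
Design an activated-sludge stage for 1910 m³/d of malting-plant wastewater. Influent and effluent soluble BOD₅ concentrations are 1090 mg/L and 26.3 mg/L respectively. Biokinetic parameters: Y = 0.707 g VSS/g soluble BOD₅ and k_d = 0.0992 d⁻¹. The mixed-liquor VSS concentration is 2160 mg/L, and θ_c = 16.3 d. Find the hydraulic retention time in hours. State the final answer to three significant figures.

Steady-state biomass mass balance: V·X·(1 + k_d·θ_c) = Y·Q·(S₀ − S)·θ_c, so V = 0.707 × 1910 × (1090 − 26.3) × 16.3 / [2160 × (1 + 0.0992 × 16.3)] = 2.34×10^7 / 5653 = 4142 m³.
Hydraulic retention time τ = V/Q = 4142 / 1910 = 2.169 d = 52.05 h.

τ ≈ 52.0 h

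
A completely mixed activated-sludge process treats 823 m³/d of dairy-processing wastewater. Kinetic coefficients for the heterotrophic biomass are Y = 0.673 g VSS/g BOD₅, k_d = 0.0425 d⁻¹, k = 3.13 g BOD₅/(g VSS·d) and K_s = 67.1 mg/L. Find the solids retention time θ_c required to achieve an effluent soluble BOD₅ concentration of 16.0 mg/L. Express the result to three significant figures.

θ_c ≈ 2.75 d

Specific growth rate at S = 16.0 mg/L: μ = YkS/(K_s+S) = 0.673·3.13·16.0/(67.1+16.0) = 0.4056 d⁻¹.
Then 1/θ_c = μ − k_d = 0.4056 − 0.0425 = 0.3631 d⁻¹, giving θ_c = 2.754 d.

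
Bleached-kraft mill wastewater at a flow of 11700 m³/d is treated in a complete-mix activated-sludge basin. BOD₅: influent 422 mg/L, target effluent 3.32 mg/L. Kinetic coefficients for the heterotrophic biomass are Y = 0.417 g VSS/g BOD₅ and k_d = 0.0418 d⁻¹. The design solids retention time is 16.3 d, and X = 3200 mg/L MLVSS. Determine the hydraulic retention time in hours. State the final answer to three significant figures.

Steady-state biomass mass balance: V·X·(1 + k_d·θ_c) = Y·Q·(S₀ − S)·θ_c, so V = 0.417 × 11700 × (422 − 3.32) × 16.3 / [3200 × (1 + 0.0418 × 16.3)] = 3.33×10^7 / 5380 = 6189 m³.
τ = V/Q = 6189/11700 = 0.5289 d, or 12.69 h.

τ ≈ 12.7 h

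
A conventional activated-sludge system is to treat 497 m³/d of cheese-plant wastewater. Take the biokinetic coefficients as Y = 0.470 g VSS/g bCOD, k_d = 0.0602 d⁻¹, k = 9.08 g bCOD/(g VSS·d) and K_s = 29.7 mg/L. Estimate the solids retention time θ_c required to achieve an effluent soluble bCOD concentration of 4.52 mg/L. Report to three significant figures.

θ_c ≈ 1.99 d

From 1/θ_c = Y·k·S/(K_s + S) − k_d: Y·k·S/(K_s+S) = 0.470 × 9.08 × 4.52 / (29.7 + 4.52) = 0.5637 d⁻¹.
1/θ_c = 0.5637 − 0.0602 = 0.5035 d⁻¹, so θ_c = 1.986 d.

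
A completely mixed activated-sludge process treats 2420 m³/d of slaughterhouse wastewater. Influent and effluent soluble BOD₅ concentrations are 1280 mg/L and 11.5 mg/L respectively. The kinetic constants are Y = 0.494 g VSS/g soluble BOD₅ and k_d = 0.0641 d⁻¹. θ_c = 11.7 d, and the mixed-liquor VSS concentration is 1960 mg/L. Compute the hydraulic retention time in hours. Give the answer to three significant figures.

Rearranging the biomass balance for a CMAS with decay, V = Y·Q·ΔS·θ_c / [X·(1+k_d θ_c)] = 0.494 × 2420 × (1280 − 11.5) × 11.7 / [1960 × (1 + 0.0641 × 11.7)] = 1.77×10^7 / 3430 = 5173 m³.
HRT = V/Q = 5173 m³ / 2420 m³·d⁻¹ = 2.138 d × 24 = 51.30 h.

τ ≈ 51.3 h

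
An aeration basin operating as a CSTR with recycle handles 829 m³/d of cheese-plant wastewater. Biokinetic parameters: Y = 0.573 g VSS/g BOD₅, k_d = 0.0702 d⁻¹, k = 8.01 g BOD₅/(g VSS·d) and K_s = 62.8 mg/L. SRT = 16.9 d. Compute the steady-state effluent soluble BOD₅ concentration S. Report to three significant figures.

S ≈ 1.82 mg/L

Effluent substrate depends only on kinetics and SRT: S = K_s(1 + k_d θ_c) / [θ_c(Yk − k_d) − 1] = 62.8 × (1 + 0.0702 × 16.9) / [16.9 × (0.573 × 8.01 − 0.0702) − 1] = 137.3 / 75.38 = 1.821 mg/L.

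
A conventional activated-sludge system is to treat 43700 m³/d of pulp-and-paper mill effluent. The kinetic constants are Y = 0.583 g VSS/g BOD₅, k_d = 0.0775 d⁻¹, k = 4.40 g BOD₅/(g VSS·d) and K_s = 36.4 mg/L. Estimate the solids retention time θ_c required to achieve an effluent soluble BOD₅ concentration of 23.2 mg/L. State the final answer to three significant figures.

θ_c ≈ 1.09 d

From 1/θ_c = Y·k·S/(K_s + S) − k_d: Y·k·S/(K_s+S) = 0.583 × 4.40 × 23.2 / (36.4 + 23.2) = 0.9985 d⁻¹.
1/θ_c = 0.9985 − 0.0775 = 0.9210 d⁻¹, so θ_c = 1.086 d.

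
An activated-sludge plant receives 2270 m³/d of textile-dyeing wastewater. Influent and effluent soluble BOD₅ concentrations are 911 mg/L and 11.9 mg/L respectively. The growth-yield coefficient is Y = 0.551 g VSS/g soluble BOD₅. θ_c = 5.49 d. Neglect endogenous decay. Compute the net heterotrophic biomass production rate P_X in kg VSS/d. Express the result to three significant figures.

P_X ≈ 1120 kg VSS/d

With endogenous decay neglected, the observed yield equals the true yield: Y_obs = Y = 0.551 g VSS/g soluble BOD₅.
Q·(S₀ − S) = 2270 × (911 − 11.9) × 10⁻³ = 2041 kg/d removed.
Net biomass production P_X = Y_obs × Q·(S₀ − S) = 0.5510 × 2041 = 1125 kg VSS/d.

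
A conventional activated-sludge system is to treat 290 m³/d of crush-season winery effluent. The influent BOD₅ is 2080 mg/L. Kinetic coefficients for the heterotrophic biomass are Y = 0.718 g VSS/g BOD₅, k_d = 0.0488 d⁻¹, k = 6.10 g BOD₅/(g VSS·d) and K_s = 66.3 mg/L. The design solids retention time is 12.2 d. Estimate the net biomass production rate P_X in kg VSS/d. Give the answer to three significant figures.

Effluent substrate depends only on kinetics and SRT: S = K_s(1 + k_d θ_c) / [θ_c(Yk − k_d) − 1] = 66.3 × (1 + 0.0488 × 12.2) / [12.2 × (0.718 × 6.10 − 0.0488) − 1] = 105.8 / 51.84 = 2.040 mg/L.
The observed yield is Y_obs = Y/(1 + k_d·θ_c) = 0.718 / (1 + 0.0488 × 12.2) = 0.718 / 1.595 = 0.4501 g VSS per g BOD₅ removed.
ΔS = 2080 − 2.04 = 2078 mg/L, so the substrate removal rate is 290 × 2078/1000 = 602.6 kg BOD₅/d.
P_X = Y_obs · Q(S₀ − S) = 0.4501 × 602.6 = 271.2 kg VSS/d.

P_X ≈ 271 kg VSS/d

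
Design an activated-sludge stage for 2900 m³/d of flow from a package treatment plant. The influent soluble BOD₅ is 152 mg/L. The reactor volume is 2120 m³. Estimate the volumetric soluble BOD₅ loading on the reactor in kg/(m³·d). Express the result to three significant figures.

L_v ≈ 0.208 kg soluble BOD₅/(m³·d)

Applied soluble BOD₅ load per unit volume = Q·S₀/V = (2900 × 152/1000)/2120 = 0.2079 kg soluble BOD₅·m⁻³·d⁻¹.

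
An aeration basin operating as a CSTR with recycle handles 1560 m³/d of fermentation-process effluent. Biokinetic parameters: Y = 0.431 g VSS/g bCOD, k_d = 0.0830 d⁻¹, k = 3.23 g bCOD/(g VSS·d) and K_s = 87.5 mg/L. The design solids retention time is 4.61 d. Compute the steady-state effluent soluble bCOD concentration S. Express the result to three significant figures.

S ≈ 24.0 mg/L

Effluent substrate depends only on kinetics and SRT: S = K_s(1 + k_d θ_c) / [θ_c(Yk − k_d) − 1] = 87.5 × (1 + 0.0830 × 4.61) / [4.61 × (0.431 × 3.23 − 0.0830) − 1] = 121.0 / 5.035 = 24.03 mg/L.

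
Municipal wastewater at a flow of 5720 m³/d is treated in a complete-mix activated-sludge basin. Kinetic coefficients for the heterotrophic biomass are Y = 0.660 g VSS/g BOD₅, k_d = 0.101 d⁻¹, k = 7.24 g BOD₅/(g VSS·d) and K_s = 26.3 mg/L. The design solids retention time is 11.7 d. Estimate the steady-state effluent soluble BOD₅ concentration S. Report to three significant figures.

S ≈ 1.07 mg/L

Effluent substrate depends only on kinetics and SRT: S = K_s(1 + k_d θ_c) / [θ_c(Yk − k_d) − 1] = 26.3 × (1 + 0.101 × 11.7) / [11.7 × (0.660 × 7.24 − 0.101) − 1] = 57.38 / 53.73 = 1.068 mg/L.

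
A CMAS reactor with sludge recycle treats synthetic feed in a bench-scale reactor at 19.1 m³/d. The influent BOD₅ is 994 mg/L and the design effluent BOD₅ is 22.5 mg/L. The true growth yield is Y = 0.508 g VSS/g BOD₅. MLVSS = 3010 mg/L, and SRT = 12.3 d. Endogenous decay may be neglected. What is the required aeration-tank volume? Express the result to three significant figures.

V·X = Y·Q·ΔS·θ_c gives V = 0.508 × 19.1 × (994 − 22.5) × 12.3 / 3010 = 38.52 m³.

V ≈ 38.5 m³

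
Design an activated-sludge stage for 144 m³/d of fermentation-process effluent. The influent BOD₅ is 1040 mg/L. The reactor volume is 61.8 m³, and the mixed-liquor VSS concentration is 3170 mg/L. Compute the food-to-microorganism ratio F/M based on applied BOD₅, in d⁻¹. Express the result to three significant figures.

F/M ≈ 0.764 d⁻¹

F/M = Q·S₀ / (V·X) = 144 × 1040 / (61.80 × 3170) = 0.7644 g BOD₅·(g VSS·d)⁻¹.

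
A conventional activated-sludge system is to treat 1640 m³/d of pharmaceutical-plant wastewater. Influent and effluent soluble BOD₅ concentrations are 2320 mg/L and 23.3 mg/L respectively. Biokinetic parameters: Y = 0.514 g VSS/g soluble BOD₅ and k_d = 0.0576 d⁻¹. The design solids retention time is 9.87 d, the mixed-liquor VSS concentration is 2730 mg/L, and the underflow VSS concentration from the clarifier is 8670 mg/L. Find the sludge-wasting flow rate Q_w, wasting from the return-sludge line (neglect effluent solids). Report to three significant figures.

Q_w ≈ 142 m³/d

Steady-state biomass mass balance: V·X·(1 + k_d·θ_c) = Y·Q·(S₀ − S)·θ_c, so V = 0.514 × 1640 × (2320 − 23.3) × 9.87 / [2730 × (1 + 0.0576 × 9.87)] = 1.91×10^7 / 4282 = 4462 m³.
Q_w = (V·X)/(θ_c X_r) = 4462 × 2730 / (9.87 × 8670) = 142.4 m³/d.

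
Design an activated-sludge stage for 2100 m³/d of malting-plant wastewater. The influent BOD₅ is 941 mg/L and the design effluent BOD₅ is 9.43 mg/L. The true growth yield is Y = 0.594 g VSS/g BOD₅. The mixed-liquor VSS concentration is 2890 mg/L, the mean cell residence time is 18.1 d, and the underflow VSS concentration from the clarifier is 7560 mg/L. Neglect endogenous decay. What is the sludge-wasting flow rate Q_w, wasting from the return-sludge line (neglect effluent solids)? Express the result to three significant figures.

With k_d = 0 the design equation reduces to V = Y Q (S₀−S) θ_c / X = 0.594 × 2100 × (941 − 9.43) × 18.1 / 2890 = 7278 m³.
Q_w = (V·X)/(θ_c X_r) = 7278 × 2890 / (18.1 × 7560) = 153.7 m³/d.

Q_w ≈ 154 m³/d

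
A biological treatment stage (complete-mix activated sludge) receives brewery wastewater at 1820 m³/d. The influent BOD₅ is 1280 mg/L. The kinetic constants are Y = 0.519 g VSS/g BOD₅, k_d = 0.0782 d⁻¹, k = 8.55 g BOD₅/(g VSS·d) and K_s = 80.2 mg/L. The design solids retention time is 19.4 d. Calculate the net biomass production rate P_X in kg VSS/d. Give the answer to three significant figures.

P_X ≈ 479 kg VSS/d

Effluent substrate depends only on kinetics and SRT: S = K_s(1 + k_d θ_c) / [θ_c(Yk − k_d) − 1] = 80.2 × (1 + 0.0782 × 19.4) / [19.4 × (0.519 × 8.55 − 0.0782) − 1] = 201.9 / 83.57 = 2.416 mg/L.
Correct the yield for decay: Y_obs = Y/(1 + k_d θ_c) = 0.519 / (1 + 0.0782 × 19.4) = 0.519 / 2.517 = 0.2062.
Mass of BOD₅ removed per day: Q(S₀ − S) = 1820 × 1278 g/m³ = 2325 kg/d.
Net biomass production P_X = Y_obs × Q·(S₀ − S) = 0.2062 × 2325 = 479.4 kg VSS/d.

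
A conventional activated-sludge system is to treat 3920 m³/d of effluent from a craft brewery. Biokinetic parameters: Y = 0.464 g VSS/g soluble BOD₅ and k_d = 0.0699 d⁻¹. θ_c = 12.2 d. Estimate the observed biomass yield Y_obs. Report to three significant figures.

Y_obs = Y / (1 + k_d θ_c) = 0.464 / (1 + 0.0699 × 12.2) = 0.464 / 1.853 = 0.2504.

Y_obs ≈ 0.250 g VSS/g soluble BOD₅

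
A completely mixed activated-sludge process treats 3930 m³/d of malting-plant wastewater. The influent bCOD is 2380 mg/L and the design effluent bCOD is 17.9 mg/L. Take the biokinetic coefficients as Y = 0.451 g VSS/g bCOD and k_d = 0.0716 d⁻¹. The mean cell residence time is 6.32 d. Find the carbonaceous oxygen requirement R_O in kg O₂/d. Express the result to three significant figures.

Observed yield with endogenous decay: Y_obs = Y / (1 + k_d·θ_c) = 0.451 / (1 + 0.0716 × 6.32) = 0.451 / 1.453 = 0.3105 g VSS/g bCOD.
Substrate removed = Q·(S₀ − S) = 3930 m³/d × (2380 − 17.9) g/m³ = 9.28×10^6 g/d = 9283 kg/d.
Net sludge production P_X = 0.3105 × 9283 = 2882 kg VSS/d.
R_O = Q·ΔS − 1.42 P_X = 9283 − 4093 = 5190 kg O₂/d.

R_O ≈ 5190 kg O₂/d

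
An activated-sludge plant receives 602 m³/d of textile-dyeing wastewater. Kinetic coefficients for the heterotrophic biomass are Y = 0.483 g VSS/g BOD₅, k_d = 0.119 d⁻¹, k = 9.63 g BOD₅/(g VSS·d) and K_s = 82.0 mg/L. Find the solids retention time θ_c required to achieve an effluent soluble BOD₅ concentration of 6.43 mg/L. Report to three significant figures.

θ_c ≈ 4.56 d

From 1/θ_c = Y·k·S/(K_s + S) − k_d: Y·k·S/(K_s+S) = 0.483 × 9.63 × 6.43 / (82.0 + 6.43) = 0.3382 d⁻¹.
1/θ_c = 0.3382 − 0.119 = 0.2192 d⁻¹, so θ_c = 4.562 d.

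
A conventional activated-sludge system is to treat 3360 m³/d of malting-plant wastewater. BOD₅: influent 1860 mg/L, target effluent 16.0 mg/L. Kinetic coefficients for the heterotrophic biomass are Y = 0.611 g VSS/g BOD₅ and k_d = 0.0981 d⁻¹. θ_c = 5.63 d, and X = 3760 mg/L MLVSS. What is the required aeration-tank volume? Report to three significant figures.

V ≈ 3650 m³

Rearranging the biomass balance for a CMAS with decay, V = Y·Q·ΔS·θ_c / [X·(1+k_d θ_c)] = 0.611 × 3360 × (1860 − 16.0) × 5.63 / [3760 × (1 + 0.0981 × 5.63)] = 2.13×10^7 / 5837 = 3652 m³.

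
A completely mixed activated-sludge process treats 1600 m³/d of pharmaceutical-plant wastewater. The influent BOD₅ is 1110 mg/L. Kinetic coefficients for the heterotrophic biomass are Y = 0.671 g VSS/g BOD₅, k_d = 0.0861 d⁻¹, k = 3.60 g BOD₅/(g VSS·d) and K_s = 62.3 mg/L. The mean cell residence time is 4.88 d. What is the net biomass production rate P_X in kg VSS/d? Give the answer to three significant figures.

P_X ≈ 833 kg VSS/d

Effluent substrate depends only on kinetics and SRT: S = K_s(1 + k_d θ_c) / [θ_c(Yk − k_d) − 1] = 62.3 × (1 + 0.0861 × 4.88) / [4.88 × (0.671 × 3.60 − 0.0861) − 1] = 88.48 / 10.37 = 8.534 mg/L.
Y_obs = Y / (1 + k_d θ_c) = 0.671 / (1 + 0.0861 × 4.88) = 0.671 / 1.420 = 0.4725.
ΔS = 1110 − 8.53 = 1101 mg/L, so the substrate removal rate is 1600 × 1101/1000 = 1762 kg BOD₅/d.
P_X = Y_obs · Q(S₀ − S) = 0.4725 × 1762 = 832.7 kg VSS/d.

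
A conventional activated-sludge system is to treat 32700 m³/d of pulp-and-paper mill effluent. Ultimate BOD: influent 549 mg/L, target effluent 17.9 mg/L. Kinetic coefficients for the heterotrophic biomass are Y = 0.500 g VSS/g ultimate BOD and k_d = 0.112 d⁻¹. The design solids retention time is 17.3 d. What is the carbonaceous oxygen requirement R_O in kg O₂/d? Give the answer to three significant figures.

R_O ≈ 13200 kg O₂/d

The observed yield is Y_obs = Y/(1 + k_d·θ_c) = 0.500 / (1 + 0.112 × 17.3) = 0.500 / 2.938 = 0.1702 g VSS per g ultimate BOD removed.
Mass of ultimate BOD removed per day: Q(S₀ − S) = 32700 × 531.1 g/m³ = 17367 kg/d.
P_X = Y_obs·Q·(S₀ − S) = 0.1702 × 17367 = 2956 kg VSS/d.
R_O = Q·(S₀ − S) − 1.42·P_X = 17367 − 1.42 × 2956 = 13169 kg O₂/d.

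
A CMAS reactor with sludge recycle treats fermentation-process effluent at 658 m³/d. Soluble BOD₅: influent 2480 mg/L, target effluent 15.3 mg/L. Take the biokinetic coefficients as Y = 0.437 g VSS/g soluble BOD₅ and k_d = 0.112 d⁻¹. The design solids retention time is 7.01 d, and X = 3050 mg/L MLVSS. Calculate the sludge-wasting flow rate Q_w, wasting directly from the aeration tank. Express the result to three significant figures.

Q_w ≈ 130 m³/d

Rearranging the biomass balance for a CMAS with decay, V = Y·Q·ΔS·θ_c / [X·(1+k_d θ_c)] = 0.437 × 658 × (2480 − 15.3) × 7.01 / [3050 × (1 + 0.112 × 7.01)] = 4.97×10^6 / 5445 = 912.5 m³.
For wasting at MLVSS concentration, Q_w = V/θ_c = 912.5/7.01 = 130.2 m³/d.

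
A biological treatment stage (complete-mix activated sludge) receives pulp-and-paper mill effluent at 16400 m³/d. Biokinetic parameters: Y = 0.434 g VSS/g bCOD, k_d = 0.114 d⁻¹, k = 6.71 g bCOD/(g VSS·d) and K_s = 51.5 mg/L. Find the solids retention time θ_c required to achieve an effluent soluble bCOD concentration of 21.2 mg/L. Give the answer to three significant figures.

θ_c ≈ 1.36 d

Specific growth rate at S = 21.2 mg/L: μ = YkS/(K_s+S) = 0.434·6.71·21.2/(51.5+21.2) = 0.8492 d⁻¹.
1/θ_c = 0.8492 − 0.114 = 0.7352 d⁻¹, so θ_c = 1.360 d.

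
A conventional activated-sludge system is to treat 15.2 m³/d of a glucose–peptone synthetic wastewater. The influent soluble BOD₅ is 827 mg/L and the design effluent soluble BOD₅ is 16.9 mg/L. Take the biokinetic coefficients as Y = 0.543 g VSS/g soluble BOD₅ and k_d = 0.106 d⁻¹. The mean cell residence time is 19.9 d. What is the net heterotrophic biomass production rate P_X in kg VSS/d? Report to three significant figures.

Observed yield with endogenous decay: Y_obs = Y / (1 + k_d·θ_c) = 0.543 / (1 + 0.106 × 19.9) = 0.543 / 3.109 = 0.1746 g VSS/g soluble BOD₅.
ΔS = 827 − 16.9 = 810.1 mg/L, so the substrate removal rate is 15.2 × 810.1/1000 = 12.31 kg soluble BOD₅/d.
P_X = Y_obs · Q(S₀ − S) = 0.1746 × 12.31 = 2.150 kg VSS/d.

P_X ≈ 2.15 kg VSS/d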